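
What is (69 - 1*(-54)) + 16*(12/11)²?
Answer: 17187/121 ≈ 142.04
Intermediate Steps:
(69 - 1*(-54)) + 16*(12/11)² = (69 + 54) + 16*(12*(1/11))² = 123 + 16*(12/11)² = 123 + 16*(144/121) = 123 + 2304/121 = 17187/121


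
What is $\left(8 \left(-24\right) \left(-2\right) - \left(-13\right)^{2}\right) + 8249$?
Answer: $8464$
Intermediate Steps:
$\left(8 \left(-24\right) \left(-2\right) - \left(-13\right)^{2}\right) + 8249 = \left(\left(-192\right) \left(-2\right) - 169\right) + 8249 = \left(384 - 169\right) + 8249 = 215 + 8249 = 8464$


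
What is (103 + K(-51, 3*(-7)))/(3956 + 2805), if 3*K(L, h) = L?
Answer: 86/6761 ≈ 0.012720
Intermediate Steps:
K(L, h) = L/3
(103 + K(-51, 3*(-7)))/(3956 + 2805) = (103 + (⅓)*(-51))/(3956 + 2805) = (103 - 17)/6761 = 86*(1/6761) = 86/6761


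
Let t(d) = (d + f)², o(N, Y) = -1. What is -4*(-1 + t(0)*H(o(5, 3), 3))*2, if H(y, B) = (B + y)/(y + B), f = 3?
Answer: -64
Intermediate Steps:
H(y, B) = 1 (H(y, B) = (B + y)/(B + y) = 1)
t(d) = (3 + d)² (t(d) = (d + 3)² = (3 + d)²)
-4*(-1 + t(0)*H(o(5, 3), 3))*2 = -4*(-1 + (3 + 0)²*1)*2 = -4*(-1 + 3²*1)*2 = -4*(-1 + 9*1)*2 = -4*(-1 + 9)*2 = -4*8*2 = -32*2 = -64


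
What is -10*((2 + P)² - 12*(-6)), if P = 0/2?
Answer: -760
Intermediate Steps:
P = 0 (P = 0*(½) = 0)
-10*((2 + P)² - 12*(-6)) = -10*((2 + 0)² - 12*(-6)) = -10*(2² + 72) = -10*(4 + 72) = -10*76 = -760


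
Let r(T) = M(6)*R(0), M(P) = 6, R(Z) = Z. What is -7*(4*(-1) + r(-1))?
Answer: 28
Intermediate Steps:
r(T) = 0 (r(T) = 6*0 = 0)
-7*(4*(-1) + r(-1)) = -7*(4*(-1) + 0) = -7*(-4 + 0) = -7*(-4) = 28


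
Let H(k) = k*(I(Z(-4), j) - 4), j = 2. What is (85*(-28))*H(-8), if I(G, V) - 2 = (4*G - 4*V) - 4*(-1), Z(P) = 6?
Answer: 342720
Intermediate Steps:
I(G, V) = 6 - 4*V + 4*G (I(G, V) = 2 + ((4*G - 4*V) - 4*(-1)) = 2 + ((-4*V + 4*G) + 4) = 2 + (4 - 4*V + 4*G) = 6 - 4*V + 4*G)
H(k) = 18*k (H(k) = k*((6 - 4*2 + 4*6) - 4) = k*((6 - 8 + 24) - 4) = k*(22 - 4) = k*18 = 18*k)
(85*(-28))*H(-8) = (85*(-28))*(18*(-8)) = -2380*(-144) = 342720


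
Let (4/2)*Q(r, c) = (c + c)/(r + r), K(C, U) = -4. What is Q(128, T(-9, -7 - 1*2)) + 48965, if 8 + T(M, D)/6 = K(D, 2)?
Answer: 1566871/32 ≈ 48965.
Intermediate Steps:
T(M, D) = -72 (T(M, D) = -48 + 6*(-4) = -48 - 24 = -72)
Q(r, c) = c/(2*r) (Q(r, c) = ((c + c)/(r + r))/2 = ((2*c)/((2*r)))/2 = ((2*c)*(1/(2*r)))/2 = (c/r)/2 = c/(2*r))
Q(128, T(-9, -7 - 1*2)) + 48965 = (1/2)*(-72)/128 + 48965 = (1/2)*(-72)*(1/128) + 48965 = -9/32 + 48965 = 1566871/32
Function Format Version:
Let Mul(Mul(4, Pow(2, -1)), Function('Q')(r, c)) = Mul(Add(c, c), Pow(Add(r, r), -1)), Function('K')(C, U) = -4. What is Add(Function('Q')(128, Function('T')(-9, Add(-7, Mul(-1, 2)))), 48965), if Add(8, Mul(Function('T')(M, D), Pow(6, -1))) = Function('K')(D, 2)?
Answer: Rational(1566871, 32) ≈ 48965.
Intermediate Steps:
Function('T')(M, D) = -72 (Function('T')(M, D) = Add(-48, Mul(6, -4)) = Add(-48, -24) = -72)
Function('Q')(r, c) = Mul(Rational(1, 2), c, Pow(r, -1)) (Function('Q')(r, c) = Mul(Rational(1, 2), Mul(Add(c, c), Pow(Add(r, r), -1))) = Mul(Rational(1, 2), Mul(Mul(2, c), Pow(Mul(2, r), -1))) = Mul(Rational(1, 2), Mul(Mul(2, c), Mul(Rational(1, 2), Pow(r, -1)))) = Mul(Rational(1, 2), Mul(c, Pow(r, -1))) = Mul(Rational(1, 2), c, Pow(r, -1)))
Add(Function('Q')(128, Function('T')(-9, Add(-7, Mul(-1, 2)))), 48965) = Add(Mul(Rational(1, 2), -72, Pow(128, -1)), 48965) = Add(Mul(Rational(1, 2), -72, Rational(1, 128)), 48965) = Add(Rational(-9, 32), 48965) = Rational(1566871, 32)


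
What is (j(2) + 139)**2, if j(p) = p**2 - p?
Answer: 19881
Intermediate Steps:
(j(2) + 139)**2 = (2*(-1 + 2) + 139)**2 = (2*1 + 139)**2 = (2 + 139)**2 = 141**2 = 19881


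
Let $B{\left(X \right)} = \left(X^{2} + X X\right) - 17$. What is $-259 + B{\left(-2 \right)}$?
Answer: $-268$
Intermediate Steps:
$B{\left(X \right)} = -17 + 2 X^{2}$ ($B{\left(X \right)} = \left(X^{2} + X^{2}\right) - 17 = 2 X^{2} - 17 = -17 + 2 X^{2}$)
$-259 + B{\left(-2 \right)} = -259 - \left(17 - 2 \left(-2\right)^{2}\right) = -259 + \left(-17 + 2 \cdot 4\right) = -259 + \left(-17 + 8\right) = -259 - 9 = -268$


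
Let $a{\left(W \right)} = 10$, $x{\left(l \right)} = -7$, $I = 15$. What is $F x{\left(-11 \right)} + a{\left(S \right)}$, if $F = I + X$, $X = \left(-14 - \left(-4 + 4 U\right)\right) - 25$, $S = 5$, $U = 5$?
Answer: $290$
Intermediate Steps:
$X = -55$ ($X = \left(-14 + \left(\left(-4\right) 5 + 4\right)\right) - 25 = \left(-14 + \left(-20 + 4\right)\right) - 25 = \left(-14 - 16\right) - 25 = -30 - 25 = -55$)
$F = -40$ ($F = 15 - 55 = -40$)
$F x{\left(-11 \right)} + a{\left(S \right)} = \left(-40\right) \left(-7\right) + 10 = 280 + 10 = 290$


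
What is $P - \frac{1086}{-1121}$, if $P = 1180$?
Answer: $\frac{1323866}{1121} \approx 1181.0$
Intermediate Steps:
$P - \frac{1086}{-1121} = 1180 - \frac{1086}{-1121} = 1180 - - \frac{1086}{1121} = 1180 + \frac{1086}{1121} = \frac{1323866}{1121}$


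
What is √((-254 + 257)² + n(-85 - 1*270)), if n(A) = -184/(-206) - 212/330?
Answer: √2671902915/16995 ≈ 3.0415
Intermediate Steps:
n(A) = 4262/16995 (n(A) = -184*(-1/206) - 212*1/330 = 92/103 - 106/165 = 4262/16995)
√((-254 + 257)² + n(-85 - 1*270)) = √((-254 + 257)² + 4262/16995) = √(3² + 4262/16995) = √(9 + 4262/16995) = √(157217/16995) = √2671902915/16995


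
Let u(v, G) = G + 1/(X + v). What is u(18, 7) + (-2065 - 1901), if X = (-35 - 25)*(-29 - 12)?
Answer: -9810401/2478 ≈ -3959.0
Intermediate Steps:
X = 2460 (X = -60*(-41) = 2460)
u(v, G) = G + 1/(2460 + v)
u(18, 7) + (-2065 - 1901) = (1 + 2460*7 + 7*18)/(2460 + 18) + (-2065 - 1901) = (1 + 17220 + 126)/2478 - 3966 = (1/2478)*17347 - 3966 = 17347/2478 - 3966 = -9810401/2478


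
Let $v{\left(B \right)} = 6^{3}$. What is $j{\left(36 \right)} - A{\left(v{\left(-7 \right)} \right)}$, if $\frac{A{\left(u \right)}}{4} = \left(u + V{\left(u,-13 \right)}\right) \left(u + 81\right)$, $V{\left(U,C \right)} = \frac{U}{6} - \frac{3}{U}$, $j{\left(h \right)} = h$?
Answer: $- \frac{598647}{2} \approx -2.9932 \cdot 10^{5}$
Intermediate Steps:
$V{\left(U,C \right)} = - \frac{3}{U} + \frac{U}{6}$ ($V{\left(U,C \right)} = U \frac{1}{6} - \frac{3}{U} = \frac{U}{6} - \frac{3}{U} = - \frac{3}{U} + \frac{U}{6}$)
$v{\left(B \right)} = 216$
$A{\left(u \right)} = 4 \left(81 + u\right) \left(- \frac{3}{u} + \frac{7 u}{6}\right)$ ($A{\left(u \right)} = 4 \left(u + \left(- \frac{3}{u} + \frac{u}{6}\right)\right) \left(u + 81\right) = 4 \left(- \frac{3}{u} + \frac{7 u}{6}\right) \left(81 + u\right) = 4 \left(81 + u\right) \left(- \frac{3}{u} + \frac{7 u}{6}\right)$)
$j{\left(36 \right)} - A{\left(v{\left(-7 \right)} \right)} = 36 - \left(-12 - \frac{972}{216} + 378 \cdot 216 + \frac{14 \cdot 216^{2}}{3}\right) = 36 - \left(-12 - \frac{9}{2} + 81648 + \frac{14}{3} \cdot 46656\right) = 36 - \left(-12 - \frac{9}{2} + 81648 + 217728\right) = 36 - \frac{598719}{2} = - \frac{598647}{2}$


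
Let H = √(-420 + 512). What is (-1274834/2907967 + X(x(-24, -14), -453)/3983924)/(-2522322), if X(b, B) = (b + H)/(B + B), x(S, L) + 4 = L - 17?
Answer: 657347220083893/3782084295841684251408 + √23/4552078835642184 ≈ 1.7381e-7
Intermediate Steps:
H = 2*√23 (H = √92 = 2*√23 ≈ 9.5917)
x(S, L) = -21 + L (x(S, L) = -4 + (L - 17) = -4 + (-17 + L) = -21 + L)
X(b, B) = (b + 2*√23)/(2*B) (X(b, B) = (b + 2*√23)/(B + B) = (b + 2*√23)/((2*B)) = (b + 2*√23)*(1/(2*B)) = (b + 2*√23)/(2*B))
(-1274834/2907967 + X(x(-24, -14), -453)/3983924)/(-2522322) = (-1274834/2907967 + ((√23 + (-21 - 14)/2)/(-453))/3983924)/(-2522322) = (-1274834*1/2907967 - (√23 + (½)*(-35))/453*(1/3983924))*(-1/2522322) = (-1274834/2907967 - (√23 - 35/2)/453*(1/3983924))*(-1/2522322) = (-1274834/2907967 - (-35/2 + √23)/453*(1/3983924))*(-1/2522322) = (-1274834/2907967 + (35/906 - √23/453)*(1/3983924))*(-1/2522322) = (-1274834/2907967 + (5/515633592 - √23/1804717572))*(-1/2522322) = (-657347220083893/1499445469627464 - √23/1804717572)*(-1/2522322) = 657347220083893/3782084295841684251408 + √23/4552078835642184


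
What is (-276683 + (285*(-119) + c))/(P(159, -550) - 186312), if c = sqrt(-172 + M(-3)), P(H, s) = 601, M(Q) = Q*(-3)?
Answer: 310598/185711 - I*sqrt(163)/185711 ≈ 1.6725 - 6.8747e-5*I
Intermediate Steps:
M(Q) = -3*Q
c = I*sqrt(163) (c = sqrt(-172 - 3*(-3)) = sqrt(-172 + 9) = sqrt(-163) = I*sqrt(163) ≈ 12.767*I)
(-276683 + (285*(-119) + c))/(P(159, -550) - 186312) = (-276683 + (285*(-119) + I*sqrt(163)))/(601 - 186312) = (-276683 + (-33915 + I*sqrt(163)))/(-185711) = (-310598 + I*sqrt(163))*(-1/185711) = 310598/185711 - I*sqrt(163)/185711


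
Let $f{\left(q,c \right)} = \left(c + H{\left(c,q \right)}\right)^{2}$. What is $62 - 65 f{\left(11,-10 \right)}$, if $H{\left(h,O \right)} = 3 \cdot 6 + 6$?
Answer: $-12678$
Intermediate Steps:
$H{\left(h,O \right)} = 24$ ($H{\left(h,O \right)} = 18 + 6 = 24$)
$f{\left(q,c \right)} = \left(24 + c\right)^{2}$ ($f{\left(q,c \right)} = \left(c + 24\right)^{2} = \left(24 + c\right)^{2}$)
$62 - 65 f{\left(11,-10 \right)} = 62 - 65 \left(24 - 10\right)^{2} = 62 - 65 \cdot 14^{2} = 62 - 12740 = -12678$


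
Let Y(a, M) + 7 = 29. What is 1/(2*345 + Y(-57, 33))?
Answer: 1/712 ≈ 0.0014045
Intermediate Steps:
Y(a, M) = 22 (Y(a, M) = -7 + 29 = 22)
1/(2*345 + Y(-57, 33)) = 1/(2*345 + 22) = 1/(690 + 22) = 1/712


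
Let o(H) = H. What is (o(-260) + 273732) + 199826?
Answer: 473298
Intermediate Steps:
(o(-260) + 273732) + 199826 = (-260 + 273732) + 199826 = 273472 + 199826 = 473298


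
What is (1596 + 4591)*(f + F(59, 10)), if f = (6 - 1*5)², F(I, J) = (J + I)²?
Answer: 29462494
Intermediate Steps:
F(I, J) = (I + J)²
f = 1 (f = (6 - 5)² = 1² = 1)
(1596 + 4591)*(f + F(59, 10)) = (1596 + 4591)*(1 + (59 + 10)²) = 6187*(1 + 69²) = 6187*(1 + 4761) = 6187*4762 = 29462494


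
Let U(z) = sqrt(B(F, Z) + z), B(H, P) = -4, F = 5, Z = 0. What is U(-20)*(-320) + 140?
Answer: 140 - 640*I*sqrt(6) ≈ 140.0 - 1567.7*I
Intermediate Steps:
U(z) = sqrt(-4 + z)
U(-20)*(-320) + 140 = sqrt(-4 - 20)*(-320) + 140 = sqrt(-24)*(-320) + 140 = (2*I*sqrt(6))*(-320) + 140 = -640*I*sqrt(6) + 140 = 140 - 640*I*sqrt(6)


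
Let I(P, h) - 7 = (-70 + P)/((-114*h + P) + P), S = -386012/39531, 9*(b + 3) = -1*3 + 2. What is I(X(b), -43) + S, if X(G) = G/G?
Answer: -538710319/193860024 ≈ -2.7789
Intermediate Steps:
b = -28/9 (b = -3 + (-1*3 + 2)/9 = -3 + (-3 + 2)/9 = -3 + (1/9)*(-1) = -3 - 1/9 = -28/9 ≈ -3.1111)
X(G) = 1
S = -386012/39531 (S = -386012*1/39531 = -386012/39531 ≈ -9.7648)
I(P, h) = 7 + (-70 + P)/(-114*h + 2*P) (I(P, h) = 7 + (-70 + P)/((-114*h + P) + P) = 7 + (-70 + P)/((P - 114*h) + P) = 7 + (-70 + P)/(-114*h + 2*P))
I(X(b), -43) + S = (-70 - 798*(-43) + 15*1)/(2*(1 - 57*(-43))) - 386012/39531 = (-70 + 34314 + 15)/(2*(1 + 2451)) - 386012/39531 = (1/2)*34259/2452 - 386012/39531 = (1/2)*(1/2452)*34259 - 386012/39531 = 34259/4904 - 386012/39531 = -538710319/193860024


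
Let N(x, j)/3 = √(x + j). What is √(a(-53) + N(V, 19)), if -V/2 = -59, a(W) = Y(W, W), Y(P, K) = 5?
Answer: √(5 + 3*√137) ≈ 6.3336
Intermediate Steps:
a(W) = 5
V = 118 (V = -2*(-59) = 118)
N(x, j) = 3*√(j + x) (N(x, j) = 3*√(x + j) = 3*√(j + x))
√(a(-53) + N(V, 19)) = √(5 + 3*√(19 + 118)) = √(5 + 3*√137)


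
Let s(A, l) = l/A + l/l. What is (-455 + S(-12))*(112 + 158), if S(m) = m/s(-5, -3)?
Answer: -124875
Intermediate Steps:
s(A, l) = 1 + l/A (s(A, l) = l/A + 1 = 1 + l/A)
S(m) = 5*m/8 (S(m) = m/(((-5 - 3)/(-5))) = m/((-1/5*(-8))) = m/(8/5) = m*(5/8) = 5*m/8)
(-455 + S(-12))*(112 + 158) = (-455 + (5/8)*(-12))*(112 + 158) = (-455 - 15/2)*270 = -925/2*270 = -124875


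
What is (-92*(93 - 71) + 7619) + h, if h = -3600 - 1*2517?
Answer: -522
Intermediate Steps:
h = -6117 (h = -3600 - 2517 = -6117)
(-92*(93 - 71) + 7619) + h = (-92*(93 - 71) + 7619) - 6117 = (-92*22 + 7619) - 6117 = (-2024 + 7619) - 6117 = 5595 - 6117 = -522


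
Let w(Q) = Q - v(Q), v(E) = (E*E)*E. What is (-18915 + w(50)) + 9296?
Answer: -134569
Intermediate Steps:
v(E) = E**3 (v(E) = E**2*E = E**3)
w(Q) = Q - Q**3
(-18915 + w(50)) + 9296 = (-18915 + (50 - 1*50**3)) + 9296 = (-18915 + (50 - 1*125000)) + 9296 = (-18915 + (50 - 125000)) + 9296 = (-18915 - 124950) + 9296 = -143865 + 9296 = -134569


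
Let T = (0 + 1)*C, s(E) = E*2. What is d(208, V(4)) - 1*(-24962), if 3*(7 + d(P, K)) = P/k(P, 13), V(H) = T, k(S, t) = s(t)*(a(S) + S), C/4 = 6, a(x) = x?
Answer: 3892981/156 ≈ 24955.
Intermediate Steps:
s(E) = 2*E
C = 24 (C = 4*6 = 24)
k(S, t) = 4*S*t (k(S, t) = (2*t)*(S + S) = (2*t)*(2*S) = 4*S*t)
T = 24 (T = (0 + 1)*24 = 1*24 = 24)
V(H) = 24
d(P, K) = -1091/156 (d(P, K) = -7 + (P/((4*P*13)))/3 = -7 + (P/((52*P)))/3 = -7 + (P*(1/(52*P)))/3 = -7 + (⅓)*(1/52) = -7 + 1/156 = -1091/156)
d(208, V(4)) - 1*(-24962) = -1091/156 - 1*(-24962) = -1091/156 + 24962 = 3892981/156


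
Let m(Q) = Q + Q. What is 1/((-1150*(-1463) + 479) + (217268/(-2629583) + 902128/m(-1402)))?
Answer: 1843337683/3101613236095483 ≈ 5.9432e-7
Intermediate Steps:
m(Q) = 2*Q
1/((-1150*(-1463) + 479) + (217268/(-2629583) + 902128/m(-1402))) = 1/((-1150*(-1463) + 479) + (217268/(-2629583) + 902128/((2*(-1402))))) = 1/((1682450 + 479) + (217268*(-1/2629583) + 902128/(-2804))) = 1/(1682929 + (-217268/2629583 + 902128*(-1/2804))) = 1/(1682929 + (-217268/2629583 - 225532/701)) = 1/(1682929 - 593207418024/1843337683) = 1/(3101613236095483/1843337683) = 1843337683/3101613236095483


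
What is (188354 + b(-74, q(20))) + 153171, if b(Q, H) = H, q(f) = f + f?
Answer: 341565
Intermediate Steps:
q(f) = 2*f
(188354 + b(-74, q(20))) + 153171 = (188354 + 2*20) + 153171 = (188354 + 40) + 153171 = 188394 + 153171 = 341565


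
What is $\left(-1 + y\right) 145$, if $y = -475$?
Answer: $-69020$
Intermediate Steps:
$\left(-1 + y\right) 145 = \left(-1 - 475\right) 145 = \left(-476\right) 145 = -69020$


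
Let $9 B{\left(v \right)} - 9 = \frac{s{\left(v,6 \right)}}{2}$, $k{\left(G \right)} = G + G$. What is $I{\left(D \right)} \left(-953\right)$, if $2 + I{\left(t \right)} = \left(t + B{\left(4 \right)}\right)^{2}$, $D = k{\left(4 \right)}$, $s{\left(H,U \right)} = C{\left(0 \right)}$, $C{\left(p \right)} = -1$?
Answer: $- \frac{24085169}{324} \approx -74337.0$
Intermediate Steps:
$k{\left(G \right)} = 2 G$
$s{\left(H,U \right)} = -1$
$D = 8$ ($D = 2 \cdot 4 = 8$)
$B{\left(v \right)} = \frac{17}{18}$ ($B{\left(v \right)} = 1 + \frac{\left(-1\right) \frac{1}{2}}{9} = 1 + \frac{1}{9} \left(- \frac{1}{2}\right) = 1 - \frac{1}{18} = \frac{17}{18}$)
$I{\left(t \right)} = -2 + \left(\frac{17}{18} + t\right)^{2}$ ($I{\left(t \right)} = -2 + \left(t + \frac{17}{18}\right)^{2} = -2 + \left(\frac{17}{18} + t\right)^{2}$)
$I{\left(D \right)} \left(-953\right) = \left(-2 + \frac{\left(17 + 18 \cdot 8\right)^{2}}{324}\right) \left(-953\right) = \left(-2 + \frac{\left(17 + 144\right)^{2}}{324}\right) \left(-953\right) = \left(-2 + \frac{161^{2}}{324}\right) \left(-953\right) = \left(-2 + \frac{1}{324} \cdot 25921\right) \left(-953\right) = \left(-2 + \frac{25921}{324}\right) \left(-953\right) = \frac{25273}{324} \left(-953\right) = - \frac{24085169}{324}$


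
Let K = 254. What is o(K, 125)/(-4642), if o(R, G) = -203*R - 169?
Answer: 51731/4642 ≈ 11.144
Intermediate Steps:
o(R, G) = -169 - 203*R
o(K, 125)/(-4642) = (-169 - 203*254)/(-4642) = (-169 - 51562)*(-1/4642) = -51731*(-1/4642) = 51731/4642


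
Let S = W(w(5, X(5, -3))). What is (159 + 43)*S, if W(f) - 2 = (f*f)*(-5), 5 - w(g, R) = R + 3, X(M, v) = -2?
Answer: -15756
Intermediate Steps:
w(g, R) = 2 - R (w(g, R) = 5 - (R + 3) = 5 - (3 + R) = 5 + (-3 - R) = 2 - R)
W(f) = 2 - 5*f² (W(f) = 2 + (f*f)*(-5) = 2 + f²*(-5) = 2 - 5*f²)
S = -78 (S = 2 - 5*(2 - 1*(-2))² = 2 - 5*(2 + 2)² = 2 - 5*4² = 2 - 5*16 = 2 - 80 = -78)
(159 + 43)*S = (159 + 43)*(-78) = 202*(-78) = -15756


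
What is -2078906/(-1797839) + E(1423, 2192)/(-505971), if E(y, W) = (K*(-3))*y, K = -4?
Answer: 340388749654/303218132223 ≈ 1.1226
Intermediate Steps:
E(y, W) = 12*y (E(y, W) = (-4*(-3))*y = 12*y)
-2078906/(-1797839) + E(1423, 2192)/(-505971) = -2078906/(-1797839) + (12*1423)/(-505971) = -2078906*(-1/1797839) + 17076*(-1/505971) = 2078906/1797839 - 5692/168657 = 340388749654/303218132223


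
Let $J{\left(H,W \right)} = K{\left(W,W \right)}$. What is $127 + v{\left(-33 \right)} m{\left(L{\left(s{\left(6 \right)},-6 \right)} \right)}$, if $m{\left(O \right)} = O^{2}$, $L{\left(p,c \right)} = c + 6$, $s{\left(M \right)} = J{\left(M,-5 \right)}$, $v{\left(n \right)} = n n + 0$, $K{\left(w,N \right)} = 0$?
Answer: $127$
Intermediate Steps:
$v{\left(n \right)} = n^{2}$ ($v{\left(n \right)} = n^{2} + 0 = n^{2}$)
$J{\left(H,W \right)} = 0$
$s{\left(M \right)} = 0$
$L{\left(p,c \right)} = 6 + c$
$127 + v{\left(-33 \right)} m{\left(L{\left(s{\left(6 \right)},-6 \right)} \right)} = 127 + \left(-33\right)^{2} \left(6 - 6\right)^{2} = 127 + 1089 \cdot 0^{2} = 127 + 1089 \cdot 0 = 127 + 0 = 127$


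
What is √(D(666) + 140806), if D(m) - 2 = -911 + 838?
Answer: √140735 ≈ 375.15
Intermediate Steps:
D(m) = -71 (D(m) = 2 + (-911 + 838) = 2 - 73 = -71)
√(D(666) + 140806) = √(-71 + 140806) = √140735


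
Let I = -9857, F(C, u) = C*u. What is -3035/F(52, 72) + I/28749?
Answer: -41385941/35878752 ≈ -1.1535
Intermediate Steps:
-3035/F(52, 72) + I/28749 = -3035/(52*72) - 9857/28749 = -3035/3744 - 9857*1/28749 = -3035*1/3744 - 9857/28749 = -3035/3744 - 9857/28749 = -41385941/35878752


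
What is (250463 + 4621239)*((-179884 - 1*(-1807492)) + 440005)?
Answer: 10072794387326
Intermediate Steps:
(250463 + 4621239)*((-179884 - 1*(-1807492)) + 440005) = 4871702*((-179884 + 1807492) + 440005) = 4871702*(1627608 + 440005) = 4871702*2067613 = 10072794387326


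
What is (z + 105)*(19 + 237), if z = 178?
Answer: 72448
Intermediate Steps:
(z + 105)*(19 + 237) = (178 + 105)*(19 + 237) = 283*256 = 72448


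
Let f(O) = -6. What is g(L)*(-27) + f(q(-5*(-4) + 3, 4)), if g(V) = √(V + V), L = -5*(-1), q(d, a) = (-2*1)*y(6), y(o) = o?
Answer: -6 - 27*√10 ≈ -91.381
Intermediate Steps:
q(d, a) = -12 (q(d, a) = -2*1*6 = -2*6 = -12)
L = 5
g(V) = √2*√V (g(V) = √(2*V) = √2*√V)
g(L)*(-27) + f(q(-5*(-4) + 3, 4)) = (√2*√5)*(-27) - 6 = √10*(-27) - 6 = -27*√10 - 6 = -6 - 27*√10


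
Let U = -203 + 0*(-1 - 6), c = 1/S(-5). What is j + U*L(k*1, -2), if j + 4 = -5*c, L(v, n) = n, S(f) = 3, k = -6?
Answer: 1201/3 ≈ 400.33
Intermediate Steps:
c = ⅓ (c = 1/3 = ⅓ ≈ 0.33333)
U = -203 (U = -203 + 0*(-7) = -203 + 0 = -203)
j = -17/3 (j = -4 - 5*⅓ = -4 - 5/3 = -17/3 ≈ -5.6667)
j + U*L(k*1, -2) = -17/3 - 203*(-2) = -17/3 + 406 = 1201/3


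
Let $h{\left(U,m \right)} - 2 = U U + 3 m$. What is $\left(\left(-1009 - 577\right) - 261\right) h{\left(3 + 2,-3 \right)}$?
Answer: $-33246$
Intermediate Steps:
$h{\left(U,m \right)} = 2 + U^{2} + 3 m$ ($h{\left(U,m \right)} = 2 + \left(U U + 3 m\right) = 2 + \left(U^{2} + 3 m\right) = 2 + U^{2} + 3 m$)
$\left(\left(-1009 - 577\right) - 261\right) h{\left(3 + 2,-3 \right)} = \left(\left(-1009 - 577\right) - 261\right) \left(2 + \left(3 + 2\right)^{2} + 3 \left(-3\right)\right) = \left(-1586 - 261\right) \left(2 + 5^{2} - 9\right) = - 1847 \left(2 + 25 - 9\right) = \left(-1847\right) 18 = -33246$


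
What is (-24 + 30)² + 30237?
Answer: 30273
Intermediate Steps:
(-24 + 30)² + 30237 = 6² + 30237 = 36 + 30237 = 30273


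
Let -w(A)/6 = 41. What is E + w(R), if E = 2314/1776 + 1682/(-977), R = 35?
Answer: -213786923/867576 ≈ -246.42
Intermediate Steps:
w(A) = -246 (w(A) = -6*41 = -246)
E = -363227/867576 (E = 2314*(1/1776) + 1682*(-1/977) = 1157/888 - 1682/977 = -363227/867576 ≈ -0.41867)
E + w(R) = -363227/867576 - 246 = -213786923/867576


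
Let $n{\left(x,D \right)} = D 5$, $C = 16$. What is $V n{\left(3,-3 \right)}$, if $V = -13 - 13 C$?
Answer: $3315$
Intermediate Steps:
$n{\left(x,D \right)} = 5 D$
$V = -221$ ($V = -13 - 208 = -221$)
$V n{\left(3,-3 \right)} = - 221 \cdot 5 \left(-3\right) = \left(-221\right) \left(-15\right) = 3315$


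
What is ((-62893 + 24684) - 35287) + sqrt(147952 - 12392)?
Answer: -73496 + 2*sqrt(33890) ≈ -73128.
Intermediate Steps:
((-62893 + 24684) - 35287) + sqrt(147952 - 12392) = (-38209 - 35287) + sqrt(135560) = -73496 + 2*sqrt(33890)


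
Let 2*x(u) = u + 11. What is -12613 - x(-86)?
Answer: -25151/2 ≈ -12576.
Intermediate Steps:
x(u) = 11/2 + u/2 (x(u) = (u + 11)/2 = (11 + u)/2 = 11/2 + u/2)
-12613 - x(-86) = -12613 - (11/2 + (½)*(-86)) = -12613 - (11/2 - 43) = -12613 - 1*(-75/2) = -12613 + 75/2 = -25151/2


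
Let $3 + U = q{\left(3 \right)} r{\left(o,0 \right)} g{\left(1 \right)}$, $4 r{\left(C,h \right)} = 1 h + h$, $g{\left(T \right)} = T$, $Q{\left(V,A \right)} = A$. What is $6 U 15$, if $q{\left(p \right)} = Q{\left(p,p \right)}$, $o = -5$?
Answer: $-270$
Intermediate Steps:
$q{\left(p \right)} = p$
$r{\left(C,h \right)} = \frac{h}{2}$ ($r{\left(C,h \right)} = \frac{1 h + h}{4} = \frac{h + h}{4} = \frac{2 h}{4} = \frac{h}{2}$)
$U = -3$ ($U = -3 + 3 \cdot \frac{1}{2} \cdot 0 \cdot 1 = -3 + 3 \cdot 0 \cdot 1 = -3 + 0 \cdot 1 = -3 + 0 = -3$)
$6 U 15 = 6 \left(-3\right) 15 = \left(-18\right) 15 = -270$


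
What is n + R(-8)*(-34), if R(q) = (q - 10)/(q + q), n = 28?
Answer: -41/4 ≈ -10.250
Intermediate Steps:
R(q) = (-10 + q)/(2*q) (R(q) = (-10 + q)/((2*q)) = (-10 + q)*(1/(2*q)) = (-10 + q)/(2*q))
n + R(-8)*(-34) = 28 + ((1/2)*(-10 - 8)/(-8))*(-34) = 28 + ((1/2)*(-1/8)*(-18))*(-34) = 28 + (9/8)*(-34) = 28 - 153/4 = -41/4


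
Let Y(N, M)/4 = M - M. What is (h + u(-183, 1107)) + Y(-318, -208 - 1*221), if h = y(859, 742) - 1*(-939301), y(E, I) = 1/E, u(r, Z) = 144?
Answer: 806983256/859 ≈ 9.3945e+5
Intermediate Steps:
Y(N, M) = 0 (Y(N, M) = 4*(M - M) = 4*0 = 0)
h = 806859560/859 (h = 1/859 - 1*(-939301) = 1/859 + 939301 = 806859560/859 ≈ 9.3930e+5)
(h + u(-183, 1107)) + Y(-318, -208 - 1*221) = (806859560/859 + 144) + 0 = 806983256/859 + 0 = 806983256/859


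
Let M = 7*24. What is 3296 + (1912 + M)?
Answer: 5376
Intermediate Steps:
M = 168
3296 + (1912 + M) = 3296 + (1912 + 168) = 3296 + 2080 = 5376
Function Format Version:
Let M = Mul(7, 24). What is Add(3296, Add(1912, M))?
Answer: 5376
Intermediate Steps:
M = 168
Add(3296, Add(1912, M)) = Add(3296, Add(1912, 168)) = Add(3296, 2080) = 5376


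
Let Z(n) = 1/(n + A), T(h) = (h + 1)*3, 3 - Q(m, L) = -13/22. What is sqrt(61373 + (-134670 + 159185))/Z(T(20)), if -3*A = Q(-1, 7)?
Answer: 16316*sqrt(1342)/33 ≈ 18112.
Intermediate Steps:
Q(m, L) = 79/22 (Q(m, L) = 3 - (-13)/22 = 3 - 1*(-13/22) = 3 + 13/22 = 79/22)
A = -79/66 (A = -1/3*79/22 = -79/66 ≈ -1.1970)
T(h) = 3 + 3*h (T(h) = (1 + h)*3 = 3 + 3*h)
Z(n) = 1/(-79/66 + n) (Z(n) = 1/(n - 79/66) = 1/(-79/66 + n))
sqrt(61373 + (-134670 + 159185))/Z(T(20)) = sqrt(61373 + (-134670 + 159185))/((66/(-79 + 66*(3 + 3*20)))) = sqrt(61373 + 24515)/((66/(-79 + 66*(3 + 60)))) = sqrt(85888)/((66/(-79 + 66*63))) = (8*sqrt(1342))/((66/(-79 + 4158))) = (8*sqrt(1342))/((66/4079)) = (8*sqrt(1342))/((66*(1/4079))) = (8*sqrt(1342))/(66/4079) = (8*sqrt(1342))*(4079/66) = 16316*sqrt(1342)/33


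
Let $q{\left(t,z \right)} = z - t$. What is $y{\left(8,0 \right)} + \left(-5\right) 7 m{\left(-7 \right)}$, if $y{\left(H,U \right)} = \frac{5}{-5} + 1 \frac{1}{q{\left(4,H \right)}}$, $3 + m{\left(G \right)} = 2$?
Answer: $\frac{137}{4} \approx 34.25$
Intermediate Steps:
$m{\left(G \right)} = -1$ ($m{\left(G \right)} = -3 + 2 = -1$)
$y{\left(H,U \right)} = -1 + \frac{1}{-4 + H}$ ($y{\left(H,U \right)} = \frac{5}{-5} + 1 \frac{1}{H - 4} = 5 \left(- \frac{1}{5}\right) + 1 \frac{1}{H - 4} = -1 + 1 \frac{1}{-4 + H} = -1 + \frac{1}{-4 + H}$)
$y{\left(8,0 \right)} + \left(-5\right) 7 m{\left(-7 \right)} = \frac{5 - 8}{-4 + 8} + \left(-5\right) 7 \left(-1\right) = \frac{5 - 8}{4} - -35 = \frac{1}{4} \left(-3\right) + 35 = - \frac{3}{4} + 35 = \frac{137}{4}$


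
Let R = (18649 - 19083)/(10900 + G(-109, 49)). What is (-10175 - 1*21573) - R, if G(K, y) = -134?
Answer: -24414181/769 ≈ -31748.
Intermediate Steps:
R = -31/769 (R = (18649 - 19083)/(10900 - 134) = -434/10766 = -434*1/10766 = -31/769 ≈ -0.040312)
(-10175 - 1*21573) - R = (-10175 - 1*21573) - 1*(-31/769) = (-10175 - 21573) + 31/769 = -31748 + 31/769 = -24414181/769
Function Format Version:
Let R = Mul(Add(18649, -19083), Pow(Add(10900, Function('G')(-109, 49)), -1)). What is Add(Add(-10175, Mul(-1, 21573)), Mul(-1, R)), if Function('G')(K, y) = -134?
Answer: Rational(-24414181, 769) ≈ -31748.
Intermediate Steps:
R = Rational(-31, 769) (R = Mul(Add(18649, -19083), Pow(Add(10900, -134), -1)) = Mul(-434, Pow(10766, -1)) = Mul(-434, Rational(1, 10766)) = Rational(-31, 769) ≈ -0.040312)
Add(Add(-10175, Mul(-1, 21573)), Mul(-1, R)) = Add(Add(-10175, Mul(-1, 21573)), Mul(-1, Rational(-31, 769))) = Add(Add(-10175, -21573), Rational(31, 769)) = Add(-31748, Rational(31, 769)) = Rational(-24414181, 769)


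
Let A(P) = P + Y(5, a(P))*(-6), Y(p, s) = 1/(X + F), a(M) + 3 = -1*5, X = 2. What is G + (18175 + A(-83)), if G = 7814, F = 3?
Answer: 129524/5 ≈ 25905.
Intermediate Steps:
a(M) = -8 (a(M) = -3 - 1*5 = -3 - 5 = -8)
Y(p, s) = 1/5 (Y(p, s) = 1/(2 + 3) = 1/5)
A(P) = -6/5 + P (A(P) = P + (1/5)*(-6) = P - 6/5 = -6/5 + P)
G + (18175 + A(-83)) = 7814 + (18175 + (-6/5 - 83)) = 7814 + (18175 - 421/5) = 7814 + 90454/5 = 129524/5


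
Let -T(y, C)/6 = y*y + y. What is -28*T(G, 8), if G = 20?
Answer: 70560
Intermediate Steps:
T(y, C) = -6*y - 6*y**2 (T(y, C) = -6*(y*y + y) = -6*(y**2 + y) = -6*(y + y**2) = -6*y - 6*y**2)
-28*T(G, 8) = -(-168)*20*(1 + 20) = -(-168)*20*21 = -28*(-2520) = 70560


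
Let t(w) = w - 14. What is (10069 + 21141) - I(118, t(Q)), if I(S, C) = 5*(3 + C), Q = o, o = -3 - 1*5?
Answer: 31305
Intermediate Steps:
o = -8 (o = -3 - 5 = -8)
Q = -8
t(w) = -14 + w
I(S, C) = 15 + 5*C
(10069 + 21141) - I(118, t(Q)) = (10069 + 21141) - (15 + 5*(-14 - 8)) = 31210 - (15 + 5*(-22)) = 31210 - (15 - 110) = 31210 - 1*(-95) = 31210 + 95 = 31305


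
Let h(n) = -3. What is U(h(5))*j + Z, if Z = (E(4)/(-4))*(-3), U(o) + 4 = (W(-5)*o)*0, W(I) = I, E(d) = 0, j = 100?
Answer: -400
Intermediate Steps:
U(o) = -4 (U(o) = -4 - 5*o*0 = -4 + 0 = -4)
Z = 0 (Z = (0/(-4))*(-3) = -1/4*0*(-3) = 0*(-3) = 0)
U(h(5))*j + Z = -4*100 + 0 = -400 + 0 = -400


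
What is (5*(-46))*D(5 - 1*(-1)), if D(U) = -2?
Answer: 460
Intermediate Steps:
(5*(-46))*D(5 - 1*(-1)) = (5*(-46))*(-2) = -230*(-2) = 460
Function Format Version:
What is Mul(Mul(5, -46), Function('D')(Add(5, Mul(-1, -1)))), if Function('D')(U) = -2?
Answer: 460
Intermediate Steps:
Mul(Mul(5, -46), Function('D')(Add(5, Mul(-1, -1)))) = Mul(Mul(5, -46), -2) = Mul(-230, -2) = 460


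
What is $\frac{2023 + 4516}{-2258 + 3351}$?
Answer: $\frac{6539}{1093} \approx 5.9826$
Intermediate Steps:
$\frac{2023 + 4516}{-2258 + 3351} = \frac{6539}{1093}$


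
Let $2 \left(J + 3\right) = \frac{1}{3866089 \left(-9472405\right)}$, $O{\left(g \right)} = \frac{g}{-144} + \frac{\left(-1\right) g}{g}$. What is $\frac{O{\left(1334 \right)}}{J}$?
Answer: $\frac{27063037812019255}{7910170727193756} \approx 3.4213$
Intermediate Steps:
$O{\left(g \right)} = -1 - \frac{g}{144}$ ($O{\left(g \right)} = g \left(- \frac{1}{144}\right) - 1 = - \frac{g}{144} - 1 = -1 - \frac{g}{144}$)
$J = - \frac{219726964644271}{73242321548090}$ ($J = -3 + \frac{\frac{1}{3866089} \frac{1}{-9472405}}{2} = -3 + \frac{\frac{1}{3866089} \left(- \frac{1}{9472405}\right)}{2} = -3 + \frac{1}{2} \left(- \frac{1}{36621160774045}\right) = -3 - \frac{1}{73242321548090} = - \frac{219726964644271}{73242321548090} \approx -3.0$)
$\frac{O{\left(1334 \right)}}{J} = \frac{-1 - \frac{667}{72}}{- \frac{219726964644271}{73242321548090}} = \left(-1 - \frac{667}{72}\right) \left(- \frac{73242321548090}{219726964644271}\right) = \left(- \frac{739}{72}\right) \left(- \frac{73242321548090}{219726964644271}\right) = \frac{27063037812019255}{7910170727193756}$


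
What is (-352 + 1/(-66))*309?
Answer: -2392999/22 ≈ -1.0877e+5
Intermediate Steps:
(-352 + 1/(-66))*309 = (-352 - 1/66)*309 = -23233/66*309 = -2392999/22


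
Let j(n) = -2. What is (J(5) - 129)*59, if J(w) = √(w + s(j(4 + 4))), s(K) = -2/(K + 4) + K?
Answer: -7611 + 59*√2 ≈ -7527.6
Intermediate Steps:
s(K) = K - 2/(4 + K) (s(K) = -2/(4 + K) + K = K - 2/(4 + K))
J(w) = √(-3 + w) (J(w) = √(w + (-2 + (-2)² + 4*(-2))/(4 - 2)) = √(w + (-2 + 4 - 8)/2) = √(w + (½)*(-6)) = √(w - 3) = √(-3 + w))
(J(5) - 129)*59 = (√(-3 + 5) - 129)*59 = (√2 - 129)*59 = (-129 + √2)*59 = -7611 + 59*√2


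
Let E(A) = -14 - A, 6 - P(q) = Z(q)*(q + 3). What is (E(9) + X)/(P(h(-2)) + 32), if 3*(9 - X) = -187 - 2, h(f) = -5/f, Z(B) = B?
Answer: 196/97 ≈ 2.0206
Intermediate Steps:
P(q) = 6 - q*(3 + q) (P(q) = 6 - q*(q + 3) = 6 - q*(3 + q))
X = 72 (X = 9 - (-187 - 2)/3 = 9 - 1/3*(-189) = 9 + 63 = 72)
(E(9) + X)/(P(h(-2)) + 32) = ((-14 - 1*9) + 72)/((6 - (-5/(-2))**2 - (-15)/(-2)) + 32) = ((-14 - 9) + 72)/((6 - (-5*(-1/2))**2 - (-15)*(-1)/2) + 32) = (-23 + 72)/((6 - (5/2)**2 - 3*5/2) + 32) = 49/((6 - 1*25/4 - 15/2) + 32) = 49/((6 - 25/4 - 15/2) + 32) = 49/(-31/4 + 32) = 49/(97/4) = 49*(4/97) = 196/97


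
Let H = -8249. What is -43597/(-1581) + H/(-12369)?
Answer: 5938634/210273 ≈ 28.242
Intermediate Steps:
-43597/(-1581) + H/(-12369) = -43597/(-1581) - 8249/(-12369) = -43597*(-1/1581) - 8249*(-1/12369) = 43597/1581 + 8249/12369 = 5938634/210273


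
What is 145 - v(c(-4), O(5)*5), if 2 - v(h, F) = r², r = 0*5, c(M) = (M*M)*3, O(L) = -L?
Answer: 143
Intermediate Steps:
c(M) = 3*M² (c(M) = M²*3 = 3*M²)
r = 0
v(h, F) = 2 (v(h, F) = 2 - 1*0² = 2 - 1*0 = 2 + 0 = 2)
145 - v(c(-4), O(5)*5) = 145 - 1*2 = 145 - 2 = 143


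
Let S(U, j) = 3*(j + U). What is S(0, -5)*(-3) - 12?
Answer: 33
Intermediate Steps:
S(U, j) = 3*U + 3*j (S(U, j) = 3*(U + j) = 3*U + 3*j)
S(0, -5)*(-3) - 12 = (3*0 + 3*(-5))*(-3) - 12 = (0 - 15)*(-3) - 12 = -15*(-3) - 12 = 45 - 12 = 33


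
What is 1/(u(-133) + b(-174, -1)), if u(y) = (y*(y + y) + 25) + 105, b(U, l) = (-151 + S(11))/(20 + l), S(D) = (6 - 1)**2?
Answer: 19/674526 ≈ 2.8168e-5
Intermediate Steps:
S(D) = 25 (S(D) = 5**2 = 25)
b(U, l) = -126/(20 + l) (b(U, l) = (-151 + 25)/(20 + l) = -126/(20 + l))
u(y) = 130 + 2*y**2 (u(y) = (y*(2*y) + 25) + 105 = (2*y**2 + 25) + 105 = (25 + 2*y**2) + 105 = 130 + 2*y**2)
1/(u(-133) + b(-174, -1)) = 1/((130 + 2*(-133)**2) - 126/(20 - 1)) = 1/((130 + 2*17689) - 126/19) = 1/((130 + 35378) - 126*1/19) = 1/(35508 - 126/19) = 1/(674526/19) = 19/674526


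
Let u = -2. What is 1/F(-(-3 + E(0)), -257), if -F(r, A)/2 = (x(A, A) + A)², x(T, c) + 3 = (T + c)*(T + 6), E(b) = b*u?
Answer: -1/33155185032 ≈ -3.0161e-11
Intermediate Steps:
E(b) = -2*b (E(b) = b*(-2) = -2*b)
x(T, c) = -3 + (6 + T)*(T + c) (x(T, c) = -3 + (T + c)*(T + 6) = -3 + (T + c)*(6 + T) = -3 + (6 + T)*(T + c))
F(r, A) = -2*(-3 + 2*A² + 13*A)² (F(r, A) = -2*((-3 + A² + 6*A + 6*A + A*A) + A)² = -2*((-3 + A² + 6*A + 6*A + A²) + A)² = -2*((-3 + 2*A² + 12*A) + A)² = -2*(-3 + 2*A² + 13*A)²)
1/F(-(-3 + E(0)), -257) = 1/(-2*(-3 + 2*(-257)² + 13*(-257))²) = 1/(-2*(-3 + 2*66049 - 3341)²) = 1/(-2*(-3 + 132098 - 3341)²) = 1/(-2*128754²) = 1/(-2*16577592516) = 1/(-33155185032) = -1/33155185032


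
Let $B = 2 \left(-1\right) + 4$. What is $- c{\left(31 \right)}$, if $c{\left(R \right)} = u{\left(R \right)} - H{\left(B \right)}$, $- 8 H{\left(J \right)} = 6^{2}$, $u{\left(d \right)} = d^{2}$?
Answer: $- \frac{1931}{2} \approx -965.5$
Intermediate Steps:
$B = 2$ ($B = -2 + 4 = 2$)
$H{\left(J \right)} = - \frac{9}{2}$ ($H{\left(J \right)} = - \frac{6^{2}}{8} = \left(- \frac{1}{8}\right) 36 = - \frac{9}{2}$)
$c{\left(R \right)} = \frac{9}{2} + R^{2}$ ($c{\left(R \right)} = R^{2} - - \frac{9}{2} = R^{2} + \frac{9}{2} = \frac{9}{2} + R^{2}$)
$- c{\left(31 \right)} = - (\frac{9}{2} + 31^{2}) = - (\frac{9}{2} + 961) = \left(-1\right) \frac{1931}{2} = - \frac{1931}{2}$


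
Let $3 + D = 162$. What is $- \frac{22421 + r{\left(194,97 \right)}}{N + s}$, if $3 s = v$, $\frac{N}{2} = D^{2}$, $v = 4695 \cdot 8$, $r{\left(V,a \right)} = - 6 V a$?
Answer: $\frac{90487}{63082} \approx 1.4344$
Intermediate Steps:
$D = 159$ ($D = -3 + 162 = 159$)
$r{\left(V,a \right)} = - 6 V a$
$v = 37560$
$N = 50562$ ($N = 2 \cdot 159^{2} = 2 \cdot 25281 = 50562$)
$s = 12520$ ($s = \frac{1}{3} \cdot 37560 = 12520$)
$- \frac{22421 + r{\left(194,97 \right)}}{N + s} = - \frac{22421 - 1164 \cdot 97}{50562 + 12520} = - \frac{22421 - 112908}{63082} = - \frac{-90487}{63082} = \left(-1\right) \left(- \frac{90487}{63082}\right) = \frac{90487}{63082}$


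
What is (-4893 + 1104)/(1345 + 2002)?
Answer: -3789/3347 ≈ -1.1321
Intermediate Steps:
(-4893 + 1104)/(1345 + 2002) = -3789/3347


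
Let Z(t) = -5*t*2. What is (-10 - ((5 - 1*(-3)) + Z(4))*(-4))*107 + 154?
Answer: -14612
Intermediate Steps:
Z(t) = -10*t
(-10 - ((5 - 1*(-3)) + Z(4))*(-4))*107 + 154 = (-10 - ((5 - 1*(-3)) - 10*4)*(-4))*107 + 154 = (-10 - ((5 + 3) - 40)*(-4))*107 + 154 = (-10 - (8 - 40)*(-4))*107 + 154 = (-10 - (-32)*(-4))*107 + 154 = (-10 - 1*128)*107 + 154 = (-10 - 128)*107 + 154 = -138*107 + 154 = -14766 + 154 = -14612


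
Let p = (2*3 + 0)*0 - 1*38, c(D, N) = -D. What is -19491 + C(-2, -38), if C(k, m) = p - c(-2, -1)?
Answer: -19531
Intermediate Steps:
p = -38 (p = (6 + 0)*0 - 38 = 6*0 - 38 = 0 - 38 = -38)
C(k, m) = -40 (C(k, m) = -38 - (-1)*(-2) = -38 - 1*2 = -38 - 2 = -40)
-19491 + C(-2, -38) = -19491 - 40 = -19531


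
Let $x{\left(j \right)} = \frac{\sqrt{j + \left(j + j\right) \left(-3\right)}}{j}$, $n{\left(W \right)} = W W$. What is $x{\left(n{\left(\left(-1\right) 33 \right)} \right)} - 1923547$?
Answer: $-1923547 + \frac{i \sqrt{5}}{33} \approx -1.9235 \cdot 10^{6} + 0.06776 i$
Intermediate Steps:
$n{\left(W \right)} = W^{2}$
$x{\left(j \right)} = \frac{\sqrt{5} \sqrt{- j}}{j}$ ($x{\left(j \right)} = \frac{\sqrt{j + 2 j \left(-3\right)}}{j} = \frac{\sqrt{j - 6 j}}{j} = \frac{\sqrt{- 5 j}}{j} = \frac{\sqrt{5} \sqrt{- j}}{j}$)
$x{\left(n{\left(\left(-1\right) 33 \right)} \right)} - 1923547 = - \frac{\sqrt{5}}{\sqrt{-1089}} - 1923547 = - \frac{\sqrt{5}}{33 i} - 1923547 = - \sqrt{5} \left(- \frac{i}{33}\right) - 1923547 = \frac{i \sqrt{5}}{33} - 1923547 = -1923547 + \frac{i \sqrt{5}}{33}$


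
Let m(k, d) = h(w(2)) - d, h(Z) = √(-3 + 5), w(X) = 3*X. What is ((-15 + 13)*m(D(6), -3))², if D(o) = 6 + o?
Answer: 44 + 24*√2 ≈ 77.941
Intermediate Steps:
h(Z) = √2
m(k, d) = √2 - d
((-15 + 13)*m(D(6), -3))² = ((-15 + 13)*(√2 - 1*(-3)))² = (-2*(√2 + 3))² = (-2*(3 + √2))² = (-6 - 2*√2)²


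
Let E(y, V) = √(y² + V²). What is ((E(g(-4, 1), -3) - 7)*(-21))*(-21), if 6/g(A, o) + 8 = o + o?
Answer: -3087 + 441*√10 ≈ -1692.4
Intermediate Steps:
g(A, o) = 6/(-8 + 2*o) (g(A, o) = 6/(-8 + (o + o)) = 6/(-8 + 2*o))
E(y, V) = √(V² + y²)
((E(g(-4, 1), -3) - 7)*(-21))*(-21) = ((√((-3)² + (3/(-4 + 1))²) - 7)*(-21))*(-21) = ((√(9 + (3/(-3))²) - 7)*(-21))*(-21) = ((√(9 + (3*(-⅓))²) - 7)*(-21))*(-21) = ((√(9 + (-1)²) - 7)*(-21))*(-21) = ((√(9 + 1) - 7)*(-21))*(-21) = ((√10 - 7)*(-21))*(-21) = ((-7 + √10)*(-21))*(-21) = (147 - 21*√10)*(-21) = -3087 + 441*√10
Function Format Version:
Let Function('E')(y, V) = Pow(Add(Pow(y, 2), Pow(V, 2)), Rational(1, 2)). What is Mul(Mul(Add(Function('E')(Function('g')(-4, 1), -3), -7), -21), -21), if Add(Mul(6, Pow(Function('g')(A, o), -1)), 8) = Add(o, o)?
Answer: Add(-3087, Mul(441, Pow(10, Rational(1, 2)))) ≈ -1692.4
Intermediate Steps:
Function('g')(A, o) = Mul(6, Pow(Add(-8, Mul(2, o)), -1)) (Function('g')(A, o) = Mul(6, Pow(Add(-8, Add(o, o)), -1)) = Mul(6, Pow(Add(-8, Mul(2, o)), -1)))
Function('E')(y, V) = Pow(Add(Pow(V, 2), Pow(y, 2)), Rational(1, 2))
Mul(Mul(Add(Function('E')(Function('g')(-4, 1), -3), -7), -21), -21) = Mul(Mul(Add(Pow(Add(Pow(-3, 2), Pow(Mul(3, Pow(Add(-4, 1), -1)), 2)), Rational(1, 2)), -7), -21), -21) = Mul(Mul(Add(Pow(Add(9, Pow(Mul(3, Pow(-3, -1)), 2)), Rational(1, 2)), -7), -21), -21) = Mul(Mul(Add(Pow(Add(9, Pow(Mul(3, Rational(-1, 3)), 2)), Rational(1, 2)), -7), -21), -21) = Mul(Mul(Add(Pow(Add(9, Pow(-1, 2)), Rational(1, 2)), -7), -21), -21) = Mul(Mul(Add(Pow(Add(9, 1), Rational(1, 2)), -7), -21), -21) = Mul(Mul(Add(Pow(10, Rational(1, 2)), -7), -21), -21) = Mul(Mul(Add(-7, Pow(10, Rational(1, 2))), -21), -21) = Mul(Add(147, Mul(-21, Pow(10, Rational(1, 2)))), -21) = Add(-3087, Mul(441, Pow(10, Rational(1, 2))))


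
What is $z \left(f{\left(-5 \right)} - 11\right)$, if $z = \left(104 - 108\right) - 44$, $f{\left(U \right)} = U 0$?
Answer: $528$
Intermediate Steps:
$f{\left(U \right)} = 0$
$z = -48$ ($z = -4 - 44 = -48$)
$z \left(f{\left(-5 \right)} - 11\right) = - 48 \left(0 - 11\right) = \left(-48\right) \left(-11\right) = 528$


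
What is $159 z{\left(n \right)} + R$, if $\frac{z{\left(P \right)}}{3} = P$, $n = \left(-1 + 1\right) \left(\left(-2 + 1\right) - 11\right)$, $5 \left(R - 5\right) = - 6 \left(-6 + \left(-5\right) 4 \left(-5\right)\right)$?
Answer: $- \frac{539}{5} \approx -107.8$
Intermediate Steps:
$R = - \frac{539}{5}$ ($R = 5 + \frac{\left(-6\right) \left(-6 + \left(-5\right) 4 \left(-5\right)\right)}{5} = 5 + \frac{\left(-6\right) \left(-6 - -100\right)}{5} = 5 + \frac{\left(-6\right) \left(-6 + 100\right)}{5} = 5 + \frac{\left(-6\right) 94}{5} = 5 + \frac{1}{5} \left(-564\right) = 5 - \frac{564}{5} = - \frac{539}{5} \approx -107.8$)
$n = 0$ ($n = 0 \left(-1 - 11\right) = 0 \left(-12\right) = 0$)
$z{\left(P \right)} = 3 P$
$159 z{\left(n \right)} + R = 159 \cdot 3 \cdot 0 - \frac{539}{5} = 159 \cdot 0 - \frac{539}{5} = 0 - \frac{539}{5} = - \frac{539}{5}$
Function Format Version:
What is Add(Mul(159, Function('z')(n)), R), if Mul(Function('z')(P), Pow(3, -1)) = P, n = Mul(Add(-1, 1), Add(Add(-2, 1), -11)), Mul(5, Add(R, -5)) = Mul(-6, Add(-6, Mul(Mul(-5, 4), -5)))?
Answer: Rational(-539, 5) ≈ -107.80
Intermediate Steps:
R = Rational(-539, 5) (R = Add(5, Mul(Rational(1, 5), Mul(-6, Add(-6, Mul(Mul(-5, 4), -5))))) = Add(5, Mul(Rational(1, 5), Mul(-6, Add(-6, Mul(-20, -5))))) = Add(5, Mul(Rational(1, 5), Mul(-6, Add(-6, 100)))) = Add(5, Mul(Rational(1, 5), Mul(-6, 94))) = Add(5, Mul(Rational(1, 5), -564)) = Add(5, Rational(-564, 5)) = Rational(-539, 5) ≈ -107.80)
n = 0 (n = Mul(0, Add(-1, -11)) = Mul(0, -12) = 0)
Function('z')(P) = Mul(3, P)
Add(Mul(159, Function('z')(n)), R) = Add(Mul(159, Mul(3, 0)), Rational(-539, 5)) = Add(Mul(159, 0), Rational(-539, 5)) = Add(0, Rational(-539, 5)) = Rational(-539, 5)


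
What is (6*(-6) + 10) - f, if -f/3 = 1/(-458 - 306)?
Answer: -19867/764 ≈ -26.004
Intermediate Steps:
f = 3/764 (f = -3/(-458 - 306) = -3/(-764) = -3*(-1/764) = 3/764 ≈ 0.0039267)
(6*(-6) + 10) - f = (6*(-6) + 10) - 1*3/764 = (-36 + 10) - 3/764 = -26 - 3/764 = -19867/764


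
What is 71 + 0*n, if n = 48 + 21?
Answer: 71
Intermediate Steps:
n = 69
71 + 0*n = 71 + 0*69 = 71 + 0 = 71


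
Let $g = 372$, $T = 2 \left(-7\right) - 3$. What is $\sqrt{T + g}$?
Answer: $\sqrt{355} \approx 18.841$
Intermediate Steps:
$T = -17$ ($T = -14 - 3 = -17$)
$\sqrt{T + g} = \sqrt{-17 + 372} = \sqrt{355}$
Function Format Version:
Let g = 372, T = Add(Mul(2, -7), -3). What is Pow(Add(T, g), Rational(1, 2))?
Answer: Pow(355, Rational(1, 2)) ≈ 18.841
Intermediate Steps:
T = -17 (T = Add(-14, -3) = -17)
Pow(Add(T, g), Rational(1, 2)) = Pow(Add(-17, 372), Rational(1, 2)) = Pow(355, Rational(1, 2))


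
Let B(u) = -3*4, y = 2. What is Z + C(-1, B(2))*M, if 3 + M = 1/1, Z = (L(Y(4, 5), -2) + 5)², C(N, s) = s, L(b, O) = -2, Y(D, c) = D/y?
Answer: 33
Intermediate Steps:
Y(D, c) = D/2
B(u) = -12
Z = 9 (Z = (-2 + 5)² = 3² = 9)
M = -2 (M = -3 + 1/1 = -3 + 1 = -2)
Z + C(-1, B(2))*M = 9 - 12*(-2) = 9 + 24 = 33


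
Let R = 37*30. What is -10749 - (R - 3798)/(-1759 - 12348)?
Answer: -151638831/14107 ≈ -10749.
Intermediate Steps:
R = 1110
-10749 - (R - 3798)/(-1759 - 12348) = -10749 - (1110 - 3798)/(-1759 - 12348) = -10749 - (-2688)/(-14107) = -10749 - (-2688)*(-1)/14107 = -10749 - 1*2688/14107 = -10749 - 2688/14107 = -151638831/14107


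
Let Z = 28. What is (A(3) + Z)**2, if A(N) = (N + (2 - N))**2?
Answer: 1024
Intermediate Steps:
A(N) = 4 (A(N) = 2**2 = 4)
(A(3) + Z)**2 = (4 + 28)**2 = 32**2 = 1024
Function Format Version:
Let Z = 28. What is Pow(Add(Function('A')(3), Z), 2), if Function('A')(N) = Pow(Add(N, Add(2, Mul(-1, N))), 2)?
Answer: 1024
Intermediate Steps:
Function('A')(N) = 4 (Function('A')(N) = Pow(2, 2) = 4)
Pow(Add(Function('A')(3), Z), 2) = Pow(Add(4, 28), 2) = Pow(32, 2) = 1024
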